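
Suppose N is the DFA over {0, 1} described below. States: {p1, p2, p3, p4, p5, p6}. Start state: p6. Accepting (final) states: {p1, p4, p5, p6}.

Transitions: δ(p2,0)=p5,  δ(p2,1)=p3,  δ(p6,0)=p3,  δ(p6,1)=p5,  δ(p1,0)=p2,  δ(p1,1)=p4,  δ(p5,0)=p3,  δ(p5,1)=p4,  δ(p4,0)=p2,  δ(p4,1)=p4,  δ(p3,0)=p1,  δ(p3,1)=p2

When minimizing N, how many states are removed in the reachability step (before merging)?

Every one of the 6 states is reachable from p6.

0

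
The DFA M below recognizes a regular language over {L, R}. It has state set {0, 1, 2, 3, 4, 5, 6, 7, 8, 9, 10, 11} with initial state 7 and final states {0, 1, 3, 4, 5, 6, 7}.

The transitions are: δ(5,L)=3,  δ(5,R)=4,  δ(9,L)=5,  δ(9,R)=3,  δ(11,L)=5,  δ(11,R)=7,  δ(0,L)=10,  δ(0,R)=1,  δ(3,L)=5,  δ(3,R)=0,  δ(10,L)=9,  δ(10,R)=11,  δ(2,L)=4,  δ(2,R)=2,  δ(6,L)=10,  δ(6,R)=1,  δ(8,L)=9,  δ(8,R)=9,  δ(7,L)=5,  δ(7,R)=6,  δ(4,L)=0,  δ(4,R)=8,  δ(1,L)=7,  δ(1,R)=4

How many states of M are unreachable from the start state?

1

Starting at 7 and following transitions, the reachable set is {0, 1, 3, 4, 5, 6, 7, 8, 9, 10, 11}. That leaves 2 unreachable — 1 in total.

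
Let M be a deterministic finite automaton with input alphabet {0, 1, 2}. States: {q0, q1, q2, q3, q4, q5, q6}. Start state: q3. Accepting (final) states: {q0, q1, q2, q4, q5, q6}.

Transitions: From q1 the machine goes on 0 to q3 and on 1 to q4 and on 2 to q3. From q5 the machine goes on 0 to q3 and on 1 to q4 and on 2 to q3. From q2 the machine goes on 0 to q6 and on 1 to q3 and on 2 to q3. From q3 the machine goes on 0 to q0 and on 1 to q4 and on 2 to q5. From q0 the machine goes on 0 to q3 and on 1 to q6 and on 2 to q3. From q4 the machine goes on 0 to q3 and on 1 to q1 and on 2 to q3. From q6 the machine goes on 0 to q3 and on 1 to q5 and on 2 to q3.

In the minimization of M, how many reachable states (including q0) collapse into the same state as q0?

5

First remove the unreachable states {q2}; 6 states remain.
Initial partition by acceptance: {q0,q1,q4,q5,q6} | {q3}.
Stable partition: {q0,q1,q4,q5,q6} | {q3} — 2 equivalence classes.
State q0 belongs to the block {q0,q1,q4,q5,q6}, which has 5 states.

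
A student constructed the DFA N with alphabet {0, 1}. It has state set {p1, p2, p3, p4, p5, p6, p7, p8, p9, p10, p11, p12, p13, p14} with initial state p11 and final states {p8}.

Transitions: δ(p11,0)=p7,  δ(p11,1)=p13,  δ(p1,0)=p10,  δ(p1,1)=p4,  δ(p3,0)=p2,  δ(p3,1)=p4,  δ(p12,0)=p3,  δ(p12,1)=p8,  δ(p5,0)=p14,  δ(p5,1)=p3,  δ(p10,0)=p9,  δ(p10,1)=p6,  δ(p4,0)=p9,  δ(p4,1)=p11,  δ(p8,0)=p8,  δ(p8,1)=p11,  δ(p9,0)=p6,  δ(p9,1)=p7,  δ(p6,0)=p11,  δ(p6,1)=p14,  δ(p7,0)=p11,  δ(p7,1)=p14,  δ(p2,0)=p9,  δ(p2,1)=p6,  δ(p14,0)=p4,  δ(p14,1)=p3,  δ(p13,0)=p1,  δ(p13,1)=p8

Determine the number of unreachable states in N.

Starting at p11 and following transitions, the reachable set is {p1, p2, p3, p4, p6, p7, p8, p9, p10, p11, p13, p14}. That leaves p5, p12 unreachable — 2 in total.

2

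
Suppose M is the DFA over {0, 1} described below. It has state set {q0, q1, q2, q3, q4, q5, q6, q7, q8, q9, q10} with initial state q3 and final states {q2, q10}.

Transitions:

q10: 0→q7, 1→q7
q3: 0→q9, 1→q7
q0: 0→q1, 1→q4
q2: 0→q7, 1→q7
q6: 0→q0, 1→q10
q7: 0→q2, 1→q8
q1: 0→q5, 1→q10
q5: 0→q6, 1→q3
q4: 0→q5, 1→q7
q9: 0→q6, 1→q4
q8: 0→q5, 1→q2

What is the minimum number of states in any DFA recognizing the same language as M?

Every state is reachable, so we keep all 11.
Start with accepting vs non-accepting: {q2,q10} | {q0,q1,q3,q4,q5,q6,q7,q8,q9}.
Split {q0,q1,q3,q4,q5,q6,q7,q8,q9} by δ(·,0) → {q0,q1,q3,q4,q5,q6,q8,q9} and {q7}.
Split {q0,q1,q3,q4,q5,q6,q8,q9} by δ(·,1) → {q0,q5,q9} and {q1,q6,q8} and {q3,q4}.
The partition is now stable with 5 blocks: {q2,q10} | {q0,q5,q9} | {q7} | {q1,q6,q8} | {q3,q4}.

5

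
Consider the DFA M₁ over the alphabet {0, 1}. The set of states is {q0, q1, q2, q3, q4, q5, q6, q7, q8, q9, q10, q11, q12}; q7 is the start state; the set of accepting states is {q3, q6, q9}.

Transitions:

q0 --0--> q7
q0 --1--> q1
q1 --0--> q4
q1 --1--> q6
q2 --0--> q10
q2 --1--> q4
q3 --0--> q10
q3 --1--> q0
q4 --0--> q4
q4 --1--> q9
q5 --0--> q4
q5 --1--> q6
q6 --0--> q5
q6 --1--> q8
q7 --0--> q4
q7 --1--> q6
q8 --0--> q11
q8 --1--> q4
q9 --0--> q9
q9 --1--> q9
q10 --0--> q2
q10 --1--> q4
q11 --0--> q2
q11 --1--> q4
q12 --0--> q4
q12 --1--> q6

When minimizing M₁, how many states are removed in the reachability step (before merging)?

4

BFS from q7 reaches {q2, q4, q5, q6, q7, q8, q9, q10, q11}; the 4 state(s) q0, q1, q3, q12 are never visited.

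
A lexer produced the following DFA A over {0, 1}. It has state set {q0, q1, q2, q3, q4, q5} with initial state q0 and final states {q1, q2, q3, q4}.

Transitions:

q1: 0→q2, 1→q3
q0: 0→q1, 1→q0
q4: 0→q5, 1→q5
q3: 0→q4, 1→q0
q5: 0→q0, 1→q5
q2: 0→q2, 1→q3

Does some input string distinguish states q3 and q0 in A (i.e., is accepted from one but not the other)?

Yes

Every state is reachable, so we keep all 6.
Start with accepting vs non-accepting: {q1,q2,q3,q4} | {q0,q5}.
Split {q1,q2,q3,q4} by δ(·,0) → {q1,q2,q3} and {q4}.
Split {q1,q2,q3} by δ(·,0) → {q1,q2} and {q3}.
On input 0, block {q0,q5} splits into {q0} and {q5}.
Stable partition: {q1,q2} | {q0} | {q4} | {q3} | {q5} — 5 equivalence classes.
q3 and q0 end up in different blocks, so they are distinguishable. For instance, the string 'ε' is accepted from only q3.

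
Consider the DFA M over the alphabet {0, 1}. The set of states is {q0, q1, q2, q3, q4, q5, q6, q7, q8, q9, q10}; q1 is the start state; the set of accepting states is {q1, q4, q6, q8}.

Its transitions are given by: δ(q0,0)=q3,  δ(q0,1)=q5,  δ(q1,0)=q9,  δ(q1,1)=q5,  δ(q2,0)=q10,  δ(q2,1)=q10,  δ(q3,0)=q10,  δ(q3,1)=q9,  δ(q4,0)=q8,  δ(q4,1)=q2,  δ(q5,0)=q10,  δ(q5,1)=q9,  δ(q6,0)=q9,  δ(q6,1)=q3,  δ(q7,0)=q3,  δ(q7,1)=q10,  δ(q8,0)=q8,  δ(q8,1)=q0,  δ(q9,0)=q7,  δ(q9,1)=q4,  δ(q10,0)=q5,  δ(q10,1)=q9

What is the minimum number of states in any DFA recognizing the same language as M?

Reachable states from the start: {q0,q1,q2,q3,q4,q5,q7,q8,q9,q10}. Unreachable: {q6} — drop them.
Initial partition by acceptance: {q1,q4,q8} | {q0,q2,q3,q5,q7,q9,q10}.
Refine {q1,q4,q8} on symbol 0: members go to different blocks, giving {q4,q8} and {q1}.
Refine {q0,q2,q3,q5,q7,q9,q10} on symbol 1: members go to different blocks, giving {q0,q2,q3,q5,q7,q10} and {q9}.
Refine {q0,q2,q3,q5,q7,q10} on symbol 1: members go to different blocks, giving {q0,q2,q7} and {q3,q5,q10}.
Stable partition: {q4,q8} | {q0,q2,q7} | {q1} | {q9} | {q3,q5,q10} — 5 equivalence classes.

5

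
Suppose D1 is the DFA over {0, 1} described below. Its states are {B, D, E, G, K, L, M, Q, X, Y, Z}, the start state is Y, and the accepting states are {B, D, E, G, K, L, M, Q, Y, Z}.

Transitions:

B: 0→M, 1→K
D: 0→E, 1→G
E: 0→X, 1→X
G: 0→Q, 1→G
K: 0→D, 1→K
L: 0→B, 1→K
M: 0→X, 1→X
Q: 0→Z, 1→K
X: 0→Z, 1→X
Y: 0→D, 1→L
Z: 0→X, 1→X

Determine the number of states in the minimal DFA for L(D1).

P0 = {B,D,E,G,K,L,M,Q,Y,Z} | {X}.
Refine {B,D,E,G,K,L,M,Q,Y,Z} on symbol 0: members go to different blocks, giving {B,D,G,K,L,Q,Y} and {E,M,Z}.
Split {B,D,G,K,L,Q,Y} by δ(·,0) → {G,K,L,Y} and {B,D,Q}.
The partition is now stable with 4 blocks: {G,K,L,Y} | {X} | {E,M,Z} | {B,D,Q}.

4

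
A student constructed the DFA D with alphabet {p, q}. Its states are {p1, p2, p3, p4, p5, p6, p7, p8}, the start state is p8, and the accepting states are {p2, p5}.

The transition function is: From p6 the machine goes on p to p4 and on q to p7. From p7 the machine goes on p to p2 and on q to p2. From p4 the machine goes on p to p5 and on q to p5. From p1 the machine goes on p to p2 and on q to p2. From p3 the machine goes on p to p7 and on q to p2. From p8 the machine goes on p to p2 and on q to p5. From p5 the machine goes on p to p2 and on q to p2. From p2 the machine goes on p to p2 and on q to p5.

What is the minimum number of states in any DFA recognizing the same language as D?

2

Reachable states from the start: {p2,p5,p8}. Unreachable: {p1,p3,p4,p6,p7} — drop them.
Initial partition by acceptance: {p2,p5} | {p8}.
No further refinement is possible. Final partition (2 blocks): {p2,p5} | {p8}.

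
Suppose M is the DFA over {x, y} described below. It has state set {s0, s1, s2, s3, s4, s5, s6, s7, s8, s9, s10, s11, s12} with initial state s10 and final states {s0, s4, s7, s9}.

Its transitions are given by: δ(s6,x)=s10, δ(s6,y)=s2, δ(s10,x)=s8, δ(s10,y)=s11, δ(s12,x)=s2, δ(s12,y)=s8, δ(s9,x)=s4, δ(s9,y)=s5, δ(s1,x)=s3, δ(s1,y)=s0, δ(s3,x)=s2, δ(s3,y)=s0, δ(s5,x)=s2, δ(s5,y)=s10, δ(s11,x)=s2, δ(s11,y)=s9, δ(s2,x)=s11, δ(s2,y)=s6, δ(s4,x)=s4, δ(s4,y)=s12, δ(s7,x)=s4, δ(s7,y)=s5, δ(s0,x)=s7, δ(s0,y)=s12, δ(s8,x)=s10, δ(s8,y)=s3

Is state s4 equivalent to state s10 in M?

No

States {s1} cannot be reached from the start state, so discard them.
Start with accepting vs non-accepting: {s0,s4,s7,s9} | {s2,s3,s5,s6,s8,s10,s11,s12}.
Refine {s2,s3,s5,s6,s8,s10,s11,s12} on symbol y: members go to different blocks, giving {s2,s5,s6,s8,s10,s12} and {s3,s11}.
Refine {s2,s5,s6,s8,s10,s12} on symbol x: members go to different blocks, giving {s5,s6,s8,s10,s12} and {s2}.
Refine {s5,s6,s8,s10,s12} on symbol x: members go to different blocks, giving {s6,s8,s10} and {s5,s12}.
Refine {s6,s8,s10} on symbol y: members go to different blocks, giving {s8,s10} and {s6}.
Stable partition: {s0,s4,s7,s9} | {s8,s10} | {s3,s11} | {s2} | {s5,s12} | {s6} — 6 equivalence classes.
s4 and s10 end up in different blocks, so they are distinguishable. For instance, the string 'ε' is accepted from only s4.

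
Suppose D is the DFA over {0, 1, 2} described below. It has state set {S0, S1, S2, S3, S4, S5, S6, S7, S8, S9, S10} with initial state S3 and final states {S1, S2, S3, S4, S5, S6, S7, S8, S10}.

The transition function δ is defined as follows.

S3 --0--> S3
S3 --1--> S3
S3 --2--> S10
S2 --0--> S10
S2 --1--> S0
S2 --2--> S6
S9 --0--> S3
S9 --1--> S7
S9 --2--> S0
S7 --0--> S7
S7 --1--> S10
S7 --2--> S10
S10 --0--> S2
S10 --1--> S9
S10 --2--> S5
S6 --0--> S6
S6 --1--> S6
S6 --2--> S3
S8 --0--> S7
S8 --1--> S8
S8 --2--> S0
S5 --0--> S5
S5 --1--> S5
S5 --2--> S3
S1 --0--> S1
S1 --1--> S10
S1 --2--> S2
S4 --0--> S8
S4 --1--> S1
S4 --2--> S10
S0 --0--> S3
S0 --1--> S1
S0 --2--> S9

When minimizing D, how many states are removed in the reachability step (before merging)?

2

No path from S3 leads to S4, S8; the other 9 states are all reachable.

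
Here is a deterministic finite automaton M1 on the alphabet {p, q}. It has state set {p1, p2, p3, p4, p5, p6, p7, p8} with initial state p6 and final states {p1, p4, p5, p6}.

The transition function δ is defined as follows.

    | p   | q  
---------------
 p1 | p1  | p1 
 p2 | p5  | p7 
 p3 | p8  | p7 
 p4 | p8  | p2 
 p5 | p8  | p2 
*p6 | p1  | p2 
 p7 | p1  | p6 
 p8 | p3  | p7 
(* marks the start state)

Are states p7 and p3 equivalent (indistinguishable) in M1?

First remove the unreachable states {p4}; 7 states remain.
Start with accepting vs non-accepting: {p1,p5,p6} | {p2,p3,p7,p8}.
On input p, block {p1,p5,p6} splits into {p1,p6} and {p5}.
Split {p1,p6} by δ(·,q) → {p1} and {p6}.
On input p, block {p2,p3,p7,p8} splits into {p3,p8} and {p2} and {p7}.
No further refinement is possible. Final partition (6 blocks): {p1} | {p3,p8} | {p5} | {p6} | {p2} | {p7}.
p7 and p3 end up in different blocks, so they are distinguishable. For instance, the string 'p' is accepted from only p7.

No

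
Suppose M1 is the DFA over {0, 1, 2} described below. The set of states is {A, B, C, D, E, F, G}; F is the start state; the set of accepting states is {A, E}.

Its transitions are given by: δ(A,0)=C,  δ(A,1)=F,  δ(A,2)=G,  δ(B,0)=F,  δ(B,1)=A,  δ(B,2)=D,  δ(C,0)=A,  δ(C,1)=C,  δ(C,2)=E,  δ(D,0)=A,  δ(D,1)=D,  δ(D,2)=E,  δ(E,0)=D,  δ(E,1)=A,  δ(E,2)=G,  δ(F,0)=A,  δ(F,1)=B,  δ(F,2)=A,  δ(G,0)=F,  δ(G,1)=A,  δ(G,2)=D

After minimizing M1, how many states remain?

5

Every state is reachable, so we keep all 7.
P0 = {A,E} | {B,C,D,F,G}.
On input 1, block {A,E} splits into {A} and {E}.
On input 0, block {B,C,D,F,G} splits into {C,D,F} and {B,G}.
On input 1, block {C,D,F} splits into {C,D} and {F}.
No further refinement is possible. Final partition (5 blocks): {A} | {C,D} | {E} | {B,G} | {F}.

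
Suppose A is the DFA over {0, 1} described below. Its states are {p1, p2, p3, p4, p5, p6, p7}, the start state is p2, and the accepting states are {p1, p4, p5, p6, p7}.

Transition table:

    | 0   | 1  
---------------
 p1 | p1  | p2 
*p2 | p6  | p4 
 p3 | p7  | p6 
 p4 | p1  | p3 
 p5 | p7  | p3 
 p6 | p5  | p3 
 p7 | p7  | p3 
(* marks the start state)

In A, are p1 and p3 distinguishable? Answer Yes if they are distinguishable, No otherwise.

All states are reachable from the start state.
Initial partition by acceptance: {p1,p4,p5,p6,p7} | {p2,p3}.
Stable partition: {p1,p4,p5,p6,p7} | {p2,p3} — 2 equivalence classes.
p1 and p3 end up in different blocks, so they are distinguishable. For instance, the string 'ε' is accepted from only p1.

Yes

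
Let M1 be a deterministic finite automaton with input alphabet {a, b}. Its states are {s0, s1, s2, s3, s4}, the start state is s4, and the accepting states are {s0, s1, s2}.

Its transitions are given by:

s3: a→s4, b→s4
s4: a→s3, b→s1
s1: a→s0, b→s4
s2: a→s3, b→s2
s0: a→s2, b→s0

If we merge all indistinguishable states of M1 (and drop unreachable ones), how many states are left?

5

Start with accepting vs non-accepting: {s0,s1,s2} | {s3,s4}.
On input a, block {s0,s1,s2} splits into {s0,s1} and {s2}.
On input a, block {s0,s1} splits into {s0} and {s1}.
Refine {s3,s4} on symbol b: members go to different blocks, giving {s3} and {s4}.
The partition is now stable with 5 blocks: {s0} | {s3} | {s2} | {s1} | {s4}.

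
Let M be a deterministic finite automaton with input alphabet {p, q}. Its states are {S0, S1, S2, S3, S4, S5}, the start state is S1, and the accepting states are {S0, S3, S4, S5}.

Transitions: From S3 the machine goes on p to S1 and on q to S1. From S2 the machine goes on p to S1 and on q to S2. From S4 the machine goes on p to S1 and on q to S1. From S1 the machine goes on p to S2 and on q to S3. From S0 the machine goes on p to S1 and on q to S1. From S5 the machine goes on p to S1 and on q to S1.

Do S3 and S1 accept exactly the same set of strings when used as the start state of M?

No

Reachable states from the start: {S1,S2,S3}. Unreachable: {S0,S4,S5} — drop them.
Initial partition by acceptance: {S3} | {S1,S2}.
Split {S1,S2} by δ(·,q) → {S1} and {S2}.
The partition is now stable with 3 blocks: {S3} | {S1} | {S2}.
S3 and S1 end up in different blocks, so they are distinguishable. For instance, the string 'ε' is accepted from only S3.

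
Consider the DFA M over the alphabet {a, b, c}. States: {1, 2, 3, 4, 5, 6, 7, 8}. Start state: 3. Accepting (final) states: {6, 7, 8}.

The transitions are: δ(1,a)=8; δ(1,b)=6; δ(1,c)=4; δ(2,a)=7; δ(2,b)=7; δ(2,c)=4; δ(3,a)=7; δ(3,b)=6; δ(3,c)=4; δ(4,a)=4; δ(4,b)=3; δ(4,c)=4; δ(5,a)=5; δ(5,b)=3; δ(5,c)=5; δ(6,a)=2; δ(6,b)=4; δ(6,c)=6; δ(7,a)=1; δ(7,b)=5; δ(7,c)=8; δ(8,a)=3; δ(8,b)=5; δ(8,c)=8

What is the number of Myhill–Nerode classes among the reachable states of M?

3

Every state is reachable, so we keep all 8.
Initial partition by acceptance: {6,7,8} | {1,2,3,4,5}.
Split {1,2,3,4,5} by δ(·,a) → {1,2,3} and {4,5}.
Stable partition: {6,7,8} | {1,2,3} | {4,5} — 3 equivalence classes.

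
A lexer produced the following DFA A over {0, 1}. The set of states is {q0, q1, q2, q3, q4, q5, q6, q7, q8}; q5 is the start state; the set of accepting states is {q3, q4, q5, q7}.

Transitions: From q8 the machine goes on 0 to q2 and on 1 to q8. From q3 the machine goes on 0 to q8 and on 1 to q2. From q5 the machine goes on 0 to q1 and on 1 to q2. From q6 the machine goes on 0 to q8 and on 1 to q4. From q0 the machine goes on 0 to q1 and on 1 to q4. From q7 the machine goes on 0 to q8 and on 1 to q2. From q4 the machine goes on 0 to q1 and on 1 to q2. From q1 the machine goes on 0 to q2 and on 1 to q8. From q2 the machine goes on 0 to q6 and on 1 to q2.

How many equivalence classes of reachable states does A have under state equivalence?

States {q0,q3,q7} cannot be reached from the start state, so discard them.
Start with accepting vs non-accepting: {q4,q5} | {q1,q2,q6,q8}.
On input 1, block {q1,q2,q6,q8} splits into {q1,q2,q8} and {q6}.
Split {q1,q2,q8} by δ(·,0) → {q1,q8} and {q2}.
The partition is now stable with 4 blocks: {q4,q5} | {q1,q8} | {q6} | {q2}.

4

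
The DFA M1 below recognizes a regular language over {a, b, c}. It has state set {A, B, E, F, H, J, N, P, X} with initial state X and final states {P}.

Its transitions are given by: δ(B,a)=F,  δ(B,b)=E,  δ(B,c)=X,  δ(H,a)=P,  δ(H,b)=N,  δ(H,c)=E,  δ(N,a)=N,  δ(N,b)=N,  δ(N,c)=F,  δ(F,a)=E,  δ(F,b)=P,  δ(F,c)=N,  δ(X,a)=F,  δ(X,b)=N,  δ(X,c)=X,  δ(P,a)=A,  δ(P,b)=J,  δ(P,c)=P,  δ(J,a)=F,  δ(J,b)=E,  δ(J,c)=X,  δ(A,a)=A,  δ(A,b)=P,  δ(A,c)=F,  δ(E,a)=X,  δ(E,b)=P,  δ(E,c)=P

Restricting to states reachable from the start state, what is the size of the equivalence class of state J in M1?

First remove the unreachable states {B,H}; 7 states remain.
P0 = {P} | {A,E,F,J,N,X}.
Refine {A,E,F,J,N,X} on symbol b: members go to different blocks, giving {A,E,F} and {J,N,X}.
Split {A,E,F} by δ(·,a) → {A,F} and {E}.
Split {A,F} by δ(·,a) → {F} and {A}.
Split {J,N,X} by δ(·,a) → {J,X} and {N}.
Split {J,X} by δ(·,b) → {X} and {J}.
Stable partition: {P} | {F} | {X} | {E} | {A} | {N} | {J} — 7 equivalence classes.
The equivalence class containing J is {J}, of size 1.

1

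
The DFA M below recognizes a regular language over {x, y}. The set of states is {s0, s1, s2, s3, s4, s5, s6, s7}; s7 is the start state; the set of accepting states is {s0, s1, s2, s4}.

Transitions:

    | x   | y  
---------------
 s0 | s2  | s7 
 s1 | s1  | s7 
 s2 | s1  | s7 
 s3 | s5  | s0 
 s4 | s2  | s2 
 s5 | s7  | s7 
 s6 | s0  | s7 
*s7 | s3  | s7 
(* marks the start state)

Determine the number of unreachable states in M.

2

Starting at s7 and following transitions, the reachable set is {s0, s1, s2, s3, s5, s7}. That leaves s4, s6 unreachable — 2 in total.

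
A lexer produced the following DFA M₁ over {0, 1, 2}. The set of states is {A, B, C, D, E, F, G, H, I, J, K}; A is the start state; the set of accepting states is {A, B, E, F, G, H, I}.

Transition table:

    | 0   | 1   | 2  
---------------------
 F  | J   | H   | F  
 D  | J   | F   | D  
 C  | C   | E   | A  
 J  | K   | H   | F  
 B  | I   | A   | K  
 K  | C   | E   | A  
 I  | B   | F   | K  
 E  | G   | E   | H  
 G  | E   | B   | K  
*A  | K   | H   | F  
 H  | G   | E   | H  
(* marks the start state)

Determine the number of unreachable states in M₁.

Starting at A and following transitions, the reachable set is {A, B, C, E, F, G, H, I, J, K}. That leaves D unreachable — 1 in total.

1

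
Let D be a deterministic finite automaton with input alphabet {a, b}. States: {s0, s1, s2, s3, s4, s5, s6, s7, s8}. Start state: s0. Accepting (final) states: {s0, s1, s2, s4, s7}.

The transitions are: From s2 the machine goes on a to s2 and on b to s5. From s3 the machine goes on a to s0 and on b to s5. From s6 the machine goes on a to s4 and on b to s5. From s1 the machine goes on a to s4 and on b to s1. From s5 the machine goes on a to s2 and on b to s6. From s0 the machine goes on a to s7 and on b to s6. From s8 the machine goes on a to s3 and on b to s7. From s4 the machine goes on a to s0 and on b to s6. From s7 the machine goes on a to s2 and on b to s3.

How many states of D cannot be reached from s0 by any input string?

BFS from s0 reaches {s0, s2, s3, s4, s5, s6, s7}; the 2 state(s) s1, s8 are never visited.

2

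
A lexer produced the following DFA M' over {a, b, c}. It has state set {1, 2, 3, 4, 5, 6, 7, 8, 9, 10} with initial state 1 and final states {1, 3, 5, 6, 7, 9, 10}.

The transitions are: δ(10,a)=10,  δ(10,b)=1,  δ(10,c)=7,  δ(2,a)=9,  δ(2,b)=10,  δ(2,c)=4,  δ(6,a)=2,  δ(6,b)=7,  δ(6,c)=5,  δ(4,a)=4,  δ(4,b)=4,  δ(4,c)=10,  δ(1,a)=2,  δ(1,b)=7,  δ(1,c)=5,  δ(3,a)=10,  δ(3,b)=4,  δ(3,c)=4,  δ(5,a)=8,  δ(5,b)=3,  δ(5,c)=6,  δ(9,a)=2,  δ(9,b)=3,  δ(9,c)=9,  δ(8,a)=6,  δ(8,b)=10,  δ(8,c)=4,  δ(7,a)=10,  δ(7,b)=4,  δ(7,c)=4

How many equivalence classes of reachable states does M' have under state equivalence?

All states are reachable from the start state.
Initial partition by acceptance: {1,3,5,6,7,9,10} | {2,4,8}.
On input a, block {1,3,5,6,7,9,10} splits into {1,5,6,9} and {3,7,10}.
Refine {2,4,8} on symbol a: members go to different blocks, giving {2,8} and {4}.
Refine {3,7,10} on symbol b: members go to different blocks, giving {3,7} and {10}.
Stable partition: {1,5,6,9} | {2,8} | {3,7} | {4} | {10} — 5 equivalence classes.

5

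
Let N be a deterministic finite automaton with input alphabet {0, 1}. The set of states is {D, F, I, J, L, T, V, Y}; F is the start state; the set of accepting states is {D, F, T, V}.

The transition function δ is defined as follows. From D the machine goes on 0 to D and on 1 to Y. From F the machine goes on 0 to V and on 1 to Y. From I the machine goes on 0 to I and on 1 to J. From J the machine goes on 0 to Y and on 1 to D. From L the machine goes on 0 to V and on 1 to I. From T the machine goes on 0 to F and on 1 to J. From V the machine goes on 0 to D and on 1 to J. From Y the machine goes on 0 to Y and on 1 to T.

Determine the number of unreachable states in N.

BFS from F reaches {D, F, J, T, V, Y}; the 2 state(s) I, L are never visited.

2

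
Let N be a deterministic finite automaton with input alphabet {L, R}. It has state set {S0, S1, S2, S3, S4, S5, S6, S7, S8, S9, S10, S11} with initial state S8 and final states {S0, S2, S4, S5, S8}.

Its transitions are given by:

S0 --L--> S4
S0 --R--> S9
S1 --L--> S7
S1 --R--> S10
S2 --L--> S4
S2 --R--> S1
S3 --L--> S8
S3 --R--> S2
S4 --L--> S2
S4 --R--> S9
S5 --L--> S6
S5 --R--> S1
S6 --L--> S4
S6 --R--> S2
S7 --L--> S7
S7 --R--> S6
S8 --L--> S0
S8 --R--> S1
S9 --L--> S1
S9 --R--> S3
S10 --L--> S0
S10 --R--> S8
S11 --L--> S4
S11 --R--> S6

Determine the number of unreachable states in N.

2

Starting at S8 and following transitions, the reachable set is {S0, S1, S2, S3, S4, S6, S7, S8, S9, S10}. That leaves S5, S11 unreachable — 2 in total.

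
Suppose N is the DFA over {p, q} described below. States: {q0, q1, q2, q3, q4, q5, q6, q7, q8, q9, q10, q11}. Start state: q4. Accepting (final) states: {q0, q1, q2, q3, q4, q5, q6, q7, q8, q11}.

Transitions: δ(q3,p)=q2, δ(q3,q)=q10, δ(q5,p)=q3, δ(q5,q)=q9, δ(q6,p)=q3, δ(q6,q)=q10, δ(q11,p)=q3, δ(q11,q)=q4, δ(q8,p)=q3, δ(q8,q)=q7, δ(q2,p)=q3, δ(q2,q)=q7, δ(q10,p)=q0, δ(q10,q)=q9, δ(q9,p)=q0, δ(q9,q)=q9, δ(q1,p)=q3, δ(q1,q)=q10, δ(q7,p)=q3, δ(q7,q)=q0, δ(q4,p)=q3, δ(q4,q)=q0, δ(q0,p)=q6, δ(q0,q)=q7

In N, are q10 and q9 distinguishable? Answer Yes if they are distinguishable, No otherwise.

No

Reachable states from the start: {q0,q2,q3,q4,q6,q7,q9,q10}. Unreachable: {q1,q5,q8,q11} — drop them.
P0 = {q0,q2,q3,q4,q6,q7} | {q9,q10}.
On input q, block {q0,q2,q3,q4,q6,q7} splits into {q0,q2,q4,q7} and {q3,q6}.
Split {q3,q6} by δ(·,p) → {q3} and {q6}.
On input p, block {q0,q2,q4,q7} splits into {q2,q4,q7} and {q0}.
Split {q2,q4,q7} by δ(·,q) → {q4,q7} and {q2}.
Stable partition: {q4,q7} | {q9,q10} | {q3} | {q6} | {q0} | {q2} — 6 equivalence classes.
q10 and q9 lie in the same block of the stable partition, so they are equivalent — no string distinguishes them.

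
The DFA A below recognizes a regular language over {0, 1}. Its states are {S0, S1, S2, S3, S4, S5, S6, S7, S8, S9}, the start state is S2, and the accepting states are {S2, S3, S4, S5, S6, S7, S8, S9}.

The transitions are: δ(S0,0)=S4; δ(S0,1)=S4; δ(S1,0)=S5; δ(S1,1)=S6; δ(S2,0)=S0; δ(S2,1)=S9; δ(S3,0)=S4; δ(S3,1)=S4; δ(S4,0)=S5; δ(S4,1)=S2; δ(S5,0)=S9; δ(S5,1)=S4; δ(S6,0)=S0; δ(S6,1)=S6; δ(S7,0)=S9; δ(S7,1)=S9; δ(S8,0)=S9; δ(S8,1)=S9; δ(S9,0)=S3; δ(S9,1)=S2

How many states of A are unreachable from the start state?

4

Starting at S2 and following transitions, the reachable set is {S0, S2, S3, S4, S5, S9}. That leaves S1, S6, S7, S8 unreachable — 4 in total.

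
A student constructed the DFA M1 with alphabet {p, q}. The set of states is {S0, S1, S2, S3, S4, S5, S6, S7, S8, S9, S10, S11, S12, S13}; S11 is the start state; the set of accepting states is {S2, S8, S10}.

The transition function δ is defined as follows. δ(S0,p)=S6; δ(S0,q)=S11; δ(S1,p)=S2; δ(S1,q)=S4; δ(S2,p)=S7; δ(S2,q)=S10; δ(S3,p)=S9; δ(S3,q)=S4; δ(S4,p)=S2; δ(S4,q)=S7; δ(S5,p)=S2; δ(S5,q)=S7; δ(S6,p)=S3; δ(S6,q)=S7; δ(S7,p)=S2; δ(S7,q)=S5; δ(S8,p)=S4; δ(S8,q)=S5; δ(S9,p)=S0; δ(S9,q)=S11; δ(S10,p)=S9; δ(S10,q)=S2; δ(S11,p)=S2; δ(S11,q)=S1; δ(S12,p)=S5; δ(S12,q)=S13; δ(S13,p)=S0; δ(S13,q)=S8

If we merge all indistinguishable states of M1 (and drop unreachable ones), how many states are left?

4

Reachable states from the start: {S0,S1,S2,S3,S4,S5,S6,S7,S9,S10,S11}. Unreachable: {S8,S12,S13} — drop them.
P0 = {S2,S10} | {S0,S1,S3,S4,S5,S6,S7,S9,S11}.
On input p, block {S0,S1,S3,S4,S5,S6,S7,S9,S11} splits into {S1,S4,S5,S7,S11} and {S0,S3,S6,S9}.
Refine {S2,S10} on symbol p: members go to different blocks, giving {S2} and {S10}.
The partition is now stable with 4 blocks: {S2} | {S1,S4,S5,S7,S11} | {S0,S3,S6,S9} | {S10}.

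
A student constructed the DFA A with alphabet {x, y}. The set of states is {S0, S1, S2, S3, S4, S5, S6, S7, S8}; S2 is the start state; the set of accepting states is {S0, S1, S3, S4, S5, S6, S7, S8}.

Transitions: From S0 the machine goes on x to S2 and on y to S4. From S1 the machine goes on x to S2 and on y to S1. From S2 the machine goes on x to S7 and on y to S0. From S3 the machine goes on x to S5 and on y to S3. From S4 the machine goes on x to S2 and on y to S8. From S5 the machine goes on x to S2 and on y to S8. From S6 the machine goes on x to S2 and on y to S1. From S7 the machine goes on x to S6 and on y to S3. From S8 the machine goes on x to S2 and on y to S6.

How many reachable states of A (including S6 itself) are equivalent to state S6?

6

Every state is reachable, so we keep all 9.
Initial partition by acceptance: {S0,S1,S3,S4,S5,S6,S7,S8} | {S2}.
On input x, block {S0,S1,S3,S4,S5,S6,S7,S8} splits into {S0,S1,S4,S5,S6,S8} and {S3,S7}.
The partition is now stable with 3 blocks: {S0,S1,S4,S5,S6,S8} | {S2} | {S3,S7}.
The equivalence class containing S6 is {S0,S1,S4,S5,S6,S8}, of size 6.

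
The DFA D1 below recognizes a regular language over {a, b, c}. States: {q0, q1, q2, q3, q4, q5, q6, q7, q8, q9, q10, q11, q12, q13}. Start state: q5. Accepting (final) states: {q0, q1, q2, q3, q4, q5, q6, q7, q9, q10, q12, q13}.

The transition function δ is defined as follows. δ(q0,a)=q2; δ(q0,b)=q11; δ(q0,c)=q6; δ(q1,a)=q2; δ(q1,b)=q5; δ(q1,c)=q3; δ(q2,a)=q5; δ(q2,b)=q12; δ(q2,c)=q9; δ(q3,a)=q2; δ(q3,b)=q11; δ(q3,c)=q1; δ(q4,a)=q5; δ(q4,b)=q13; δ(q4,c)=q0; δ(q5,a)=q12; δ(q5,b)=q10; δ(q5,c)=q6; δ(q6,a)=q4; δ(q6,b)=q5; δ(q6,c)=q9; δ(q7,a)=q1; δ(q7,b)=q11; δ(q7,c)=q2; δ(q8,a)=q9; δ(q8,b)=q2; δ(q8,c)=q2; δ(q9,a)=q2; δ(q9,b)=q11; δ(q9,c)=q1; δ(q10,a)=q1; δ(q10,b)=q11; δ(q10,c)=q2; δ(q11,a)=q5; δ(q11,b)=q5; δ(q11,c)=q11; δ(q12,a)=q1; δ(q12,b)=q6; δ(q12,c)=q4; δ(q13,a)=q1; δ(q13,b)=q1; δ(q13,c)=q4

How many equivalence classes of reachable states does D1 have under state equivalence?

7

States {q7,q8} cannot be reached from the start state, so discard them.
Initial partition by acceptance: {q0,q1,q2,q3,q4,q5,q6,q9,q10,q12,q13} | {q11}.
On input b, block {q0,q1,q2,q3,q4,q5,q6,q9,q10,q12,q13} splits into {q1,q2,q4,q5,q6,q12,q13} and {q0,q3,q9,q10}.
Split {q1,q2,q4,q5,q6,q12,q13} by δ(·,b) → {q1,q2,q4,q6,q12,q13} and {q5}.
On input a, block {q1,q2,q4,q6,q12,q13} splits into {q1,q6,q12,q13} and {q2,q4}.
Refine {q1,q6,q12,q13} on symbol a: members go to different blocks, giving {q1,q6} and {q12,q13}.
On input a, block {q0,q3,q9,q10} splits into {q0,q3,q9} and {q10}.
No further refinement is possible. Final partition (7 blocks): {q1,q6} | {q11} | {q0,q3,q9} | {q5} | {q2,q4} | {q12,q13} | {q10}.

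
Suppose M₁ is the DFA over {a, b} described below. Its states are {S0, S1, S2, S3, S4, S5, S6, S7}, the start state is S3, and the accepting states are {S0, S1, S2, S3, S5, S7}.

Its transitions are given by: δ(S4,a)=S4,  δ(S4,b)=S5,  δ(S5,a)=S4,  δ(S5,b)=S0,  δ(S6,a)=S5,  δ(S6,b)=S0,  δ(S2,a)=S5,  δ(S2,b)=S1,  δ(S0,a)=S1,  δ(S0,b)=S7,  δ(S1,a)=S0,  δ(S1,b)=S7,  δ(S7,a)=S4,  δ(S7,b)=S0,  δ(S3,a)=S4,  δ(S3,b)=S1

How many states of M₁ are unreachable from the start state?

Starting at S3 and following transitions, the reachable set is {S0, S1, S3, S4, S5, S7}. That leaves S2, S6 unreachable — 2 in total.

2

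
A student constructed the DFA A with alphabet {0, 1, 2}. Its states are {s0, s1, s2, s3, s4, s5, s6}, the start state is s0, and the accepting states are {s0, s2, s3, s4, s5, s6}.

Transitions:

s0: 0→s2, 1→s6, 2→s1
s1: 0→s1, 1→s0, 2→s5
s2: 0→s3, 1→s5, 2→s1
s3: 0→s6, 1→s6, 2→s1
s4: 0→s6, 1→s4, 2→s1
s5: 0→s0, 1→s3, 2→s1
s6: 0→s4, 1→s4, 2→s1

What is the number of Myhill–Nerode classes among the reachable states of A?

Initial partition by acceptance: {s0,s2,s3,s4,s5,s6} | {s1}.
No further refinement is possible. Final partition (2 blocks): {s0,s2,s3,s4,s5,s6} | {s1}.

2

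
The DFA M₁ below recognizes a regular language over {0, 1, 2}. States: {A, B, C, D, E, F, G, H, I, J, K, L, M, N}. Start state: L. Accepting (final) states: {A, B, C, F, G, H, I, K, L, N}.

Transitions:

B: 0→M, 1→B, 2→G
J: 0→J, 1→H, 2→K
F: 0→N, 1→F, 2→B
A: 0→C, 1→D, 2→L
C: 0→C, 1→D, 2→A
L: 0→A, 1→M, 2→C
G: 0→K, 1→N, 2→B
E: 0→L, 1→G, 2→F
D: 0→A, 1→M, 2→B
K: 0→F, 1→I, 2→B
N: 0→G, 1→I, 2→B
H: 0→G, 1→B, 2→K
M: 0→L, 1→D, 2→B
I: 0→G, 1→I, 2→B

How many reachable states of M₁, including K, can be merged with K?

First remove the unreachable states {E,H,J}; 11 states remain.
Start with accepting vs non-accepting: {A,B,C,F,G,I,K,L,N} | {D,M}.
Split {A,B,C,F,G,I,K,L,N} by δ(·,0) → {A,C,F,G,I,K,L,N} and {B}.
Split {A,C,F,G,I,K,L,N} by δ(·,1) → {F,G,I,K,N} and {A,C,L}.
Stable partition: {F,G,I,K,N} | {D,M} | {B} | {A,C,L} — 4 equivalence classes.
State K belongs to the block {F,G,I,K,N}, which has 5 states.

5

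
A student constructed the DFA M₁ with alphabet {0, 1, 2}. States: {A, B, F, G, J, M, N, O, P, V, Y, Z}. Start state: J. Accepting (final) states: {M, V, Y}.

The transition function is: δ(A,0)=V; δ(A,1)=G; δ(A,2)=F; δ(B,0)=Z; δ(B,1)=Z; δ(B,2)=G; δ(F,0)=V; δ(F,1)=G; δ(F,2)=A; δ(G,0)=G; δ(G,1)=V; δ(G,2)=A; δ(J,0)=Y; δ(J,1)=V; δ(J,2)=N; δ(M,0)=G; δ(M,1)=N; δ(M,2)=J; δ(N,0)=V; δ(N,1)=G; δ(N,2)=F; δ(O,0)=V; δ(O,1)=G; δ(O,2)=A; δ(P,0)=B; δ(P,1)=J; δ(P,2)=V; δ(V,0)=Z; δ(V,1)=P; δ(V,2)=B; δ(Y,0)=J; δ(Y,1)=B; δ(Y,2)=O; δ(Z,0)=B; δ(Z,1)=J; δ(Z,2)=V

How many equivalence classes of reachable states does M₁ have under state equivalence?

Reachable states from the start: {A,B,F,G,J,N,O,P,V,Y,Z}. Unreachable: {M} — drop them.
P0 = {V,Y} | {A,B,F,G,J,N,O,P,Z}.
Split {A,B,F,G,J,N,O,P,Z} by δ(·,0) → {A,F,J,N,O} and {B,G,P,Z}.
Split {V,Y} by δ(·,0) → {Y} and {V}.
Refine {A,F,J,N,O} on symbol 0: members go to different blocks, giving {A,F,N,O} and {J}.
Split {B,G,P,Z} by δ(·,1) → {P,Z} and {G} and {B}.
Stable partition: {Y} | {A,F,N,O} | {P,Z} | {V} | {J} | {G} | {B} — 7 equivalence classes.

7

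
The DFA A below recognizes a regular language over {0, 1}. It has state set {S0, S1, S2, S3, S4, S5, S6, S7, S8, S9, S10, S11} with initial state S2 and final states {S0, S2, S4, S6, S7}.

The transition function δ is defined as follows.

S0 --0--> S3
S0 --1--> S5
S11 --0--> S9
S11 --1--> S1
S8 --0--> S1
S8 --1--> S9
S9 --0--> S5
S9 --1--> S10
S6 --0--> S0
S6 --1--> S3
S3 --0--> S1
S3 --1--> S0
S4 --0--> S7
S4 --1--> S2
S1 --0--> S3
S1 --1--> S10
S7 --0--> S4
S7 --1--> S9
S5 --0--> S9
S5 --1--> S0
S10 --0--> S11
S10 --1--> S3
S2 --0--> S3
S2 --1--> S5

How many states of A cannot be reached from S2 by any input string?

4

No path from S2 leads to S4, S6, S7, S8; the other 8 states are all reachable.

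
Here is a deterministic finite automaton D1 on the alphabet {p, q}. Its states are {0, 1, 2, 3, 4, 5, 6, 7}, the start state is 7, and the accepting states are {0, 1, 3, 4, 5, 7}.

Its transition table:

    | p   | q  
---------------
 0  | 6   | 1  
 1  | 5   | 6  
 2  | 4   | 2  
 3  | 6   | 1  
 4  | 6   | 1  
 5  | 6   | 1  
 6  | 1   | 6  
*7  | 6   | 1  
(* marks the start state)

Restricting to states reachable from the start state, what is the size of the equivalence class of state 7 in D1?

Reachable states from the start: {1,5,6,7}. Unreachable: {0,2,3,4} — drop them.
Start with accepting vs non-accepting: {1,5,7} | {6}.
Refine {1,5,7} on symbol p: members go to different blocks, giving {5,7} and {1}.
The partition is now stable with 3 blocks: {5,7} | {6} | {1}.
State 7 belongs to the block {5,7}, which has 2 states.

2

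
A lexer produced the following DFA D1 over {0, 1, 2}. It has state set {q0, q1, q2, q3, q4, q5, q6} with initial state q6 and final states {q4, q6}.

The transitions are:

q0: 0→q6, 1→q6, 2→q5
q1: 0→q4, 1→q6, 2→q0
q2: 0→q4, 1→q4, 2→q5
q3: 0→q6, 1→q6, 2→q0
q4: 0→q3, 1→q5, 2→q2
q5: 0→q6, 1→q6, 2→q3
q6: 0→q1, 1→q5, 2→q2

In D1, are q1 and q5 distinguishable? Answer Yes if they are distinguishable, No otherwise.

No

P0 = {q4,q6} | {q0,q1,q2,q3,q5}.
No further refinement is possible. Final partition (2 blocks): {q4,q6} | {q0,q1,q2,q3,q5}.
q1 and q5 lie in the same block of the stable partition, so they are equivalent — no string distinguishes them.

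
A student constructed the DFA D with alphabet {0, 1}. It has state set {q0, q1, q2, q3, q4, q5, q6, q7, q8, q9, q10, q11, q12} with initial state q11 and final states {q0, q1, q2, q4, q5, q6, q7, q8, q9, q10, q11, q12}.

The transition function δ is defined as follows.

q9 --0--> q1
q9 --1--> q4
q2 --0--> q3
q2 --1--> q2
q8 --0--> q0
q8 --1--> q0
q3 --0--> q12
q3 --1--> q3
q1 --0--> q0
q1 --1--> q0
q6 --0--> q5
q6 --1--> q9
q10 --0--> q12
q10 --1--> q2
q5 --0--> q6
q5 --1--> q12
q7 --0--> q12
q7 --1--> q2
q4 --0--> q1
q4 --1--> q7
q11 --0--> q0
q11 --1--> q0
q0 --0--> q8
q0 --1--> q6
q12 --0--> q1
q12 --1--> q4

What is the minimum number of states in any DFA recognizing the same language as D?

First remove the unreachable states {q10}; 12 states remain.
P0 = {q0,q1,q2,q4,q5,q6,q7,q8,q9,q11,q12} | {q3}.
On input 0, block {q0,q1,q2,q4,q5,q6,q7,q8,q9,q11,q12} splits into {q0,q1,q4,q5,q6,q7,q8,q9,q11,q12} and {q2}.
Refine {q0,q1,q4,q5,q6,q7,q8,q9,q11,q12} on symbol 1: members go to different blocks, giving {q0,q1,q4,q5,q6,q8,q9,q11,q12} and {q7}.
On input 1, block {q0,q1,q4,q5,q6,q8,q9,q11,q12} splits into {q0,q1,q5,q6,q8,q9,q11,q12} and {q4}.
On input 1, block {q0,q1,q5,q6,q8,q9,q11,q12} splits into {q0,q1,q5,q6,q8,q11} and {q9,q12}.
Refine {q0,q1,q5,q6,q8,q11} on symbol 1: members go to different blocks, giving {q0,q1,q8,q11} and {q5,q6}.
Refine {q0,q1,q8,q11} on symbol 1: members go to different blocks, giving {q1,q8,q11} and {q0}.
No further refinement is possible. Final partition (8 blocks): {q1,q8,q11} | {q3} | {q2} | {q7} | {q4} | {q9,q12} | {q5,q6} | {q0}.

8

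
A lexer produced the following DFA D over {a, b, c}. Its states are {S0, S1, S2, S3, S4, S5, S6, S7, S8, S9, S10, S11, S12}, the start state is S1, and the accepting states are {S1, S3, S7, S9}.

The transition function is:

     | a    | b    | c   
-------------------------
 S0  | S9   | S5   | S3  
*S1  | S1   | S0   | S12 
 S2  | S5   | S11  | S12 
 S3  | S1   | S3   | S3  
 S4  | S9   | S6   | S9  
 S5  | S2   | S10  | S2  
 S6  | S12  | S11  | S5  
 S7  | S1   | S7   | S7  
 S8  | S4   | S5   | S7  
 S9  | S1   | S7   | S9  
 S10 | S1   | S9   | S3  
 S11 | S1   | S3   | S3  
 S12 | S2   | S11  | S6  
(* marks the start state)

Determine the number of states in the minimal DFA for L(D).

5

First remove the unreachable states {S4,S8}; 11 states remain.
P0 = {S1,S3,S7,S9} | {S0,S2,S5,S6,S10,S11,S12}.
Split {S1,S3,S7,S9} by δ(·,b) → {S3,S7,S9} and {S1}.
Refine {S0,S2,S5,S6,S10,S11,S12} on symbol a: members go to different blocks, giving {S2,S5,S6,S12} and {S10,S11} and {S0}.
The partition is now stable with 5 blocks: {S3,S7,S9} | {S2,S5,S6,S12} | {S1} | {S10,S11} | {S0}.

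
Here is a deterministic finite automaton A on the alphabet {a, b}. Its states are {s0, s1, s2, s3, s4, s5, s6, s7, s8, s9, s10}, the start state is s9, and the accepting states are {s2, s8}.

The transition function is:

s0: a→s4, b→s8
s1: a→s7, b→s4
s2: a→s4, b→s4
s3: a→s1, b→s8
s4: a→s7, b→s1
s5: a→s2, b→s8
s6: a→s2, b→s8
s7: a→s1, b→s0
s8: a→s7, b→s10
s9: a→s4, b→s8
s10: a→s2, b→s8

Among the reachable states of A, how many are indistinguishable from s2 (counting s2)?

1

First remove the unreachable states {s3,s5,s6}; 8 states remain.
Start with accepting vs non-accepting: {s2,s8} | {s0,s1,s4,s7,s9,s10}.
Split {s0,s1,s4,s7,s9,s10} by δ(·,a) → {s0,s1,s4,s7,s9} and {s10}.
On input b, block {s2,s8} splits into {s2} and {s8}.
Split {s0,s1,s4,s7,s9} by δ(·,b) → {s1,s4,s7} and {s0,s9}.
Refine {s1,s4,s7} on symbol b: members go to different blocks, giving {s1,s4} and {s7}.
The partition is now stable with 6 blocks: {s2} | {s1,s4} | {s10} | {s8} | {s0,s9} | {s7}.
State s2 belongs to the block {s2}, which has 1 states.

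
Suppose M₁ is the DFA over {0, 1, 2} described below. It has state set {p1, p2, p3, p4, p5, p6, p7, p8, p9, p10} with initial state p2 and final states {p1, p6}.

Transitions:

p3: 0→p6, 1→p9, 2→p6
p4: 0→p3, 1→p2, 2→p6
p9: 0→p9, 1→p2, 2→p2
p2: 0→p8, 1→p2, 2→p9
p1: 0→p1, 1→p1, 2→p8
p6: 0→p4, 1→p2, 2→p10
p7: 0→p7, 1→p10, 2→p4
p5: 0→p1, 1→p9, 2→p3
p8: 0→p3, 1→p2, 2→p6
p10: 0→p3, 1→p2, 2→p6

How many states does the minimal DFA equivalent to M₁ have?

5

States {p1,p5,p7} cannot be reached from the start state, so discard them.
Initial partition by acceptance: {p6} | {p2,p3,p4,p8,p9,p10}.
On input 0, block {p2,p3,p4,p8,p9,p10} splits into {p2,p4,p8,p9,p10} and {p3}.
On input 0, block {p2,p4,p8,p9,p10} splits into {p4,p8,p10} and {p2,p9}.
Refine {p2,p9} on symbol 0: members go to different blocks, giving {p2} and {p9}.
The partition is now stable with 5 blocks: {p6} | {p4,p8,p10} | {p3} | {p2} | {p9}.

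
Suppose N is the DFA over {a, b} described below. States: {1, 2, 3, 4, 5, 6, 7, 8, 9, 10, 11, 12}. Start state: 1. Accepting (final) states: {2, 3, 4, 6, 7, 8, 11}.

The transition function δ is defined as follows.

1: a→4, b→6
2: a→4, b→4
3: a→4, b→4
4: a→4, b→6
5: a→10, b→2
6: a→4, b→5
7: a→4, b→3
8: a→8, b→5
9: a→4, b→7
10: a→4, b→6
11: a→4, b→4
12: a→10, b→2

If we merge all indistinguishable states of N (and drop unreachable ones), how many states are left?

5

States {3,7,8,9,11,12} cannot be reached from the start state, so discard them.
Start with accepting vs non-accepting: {2,4,6} | {1,5,10}.
On input b, block {2,4,6} splits into {2,4} and {6}.
Split {2,4} by δ(·,b) → {2} and {4}.
On input a, block {1,5,10} splits into {1,10} and {5}.
The partition is now stable with 5 blocks: {2} | {1,10} | {6} | {4} | {5}.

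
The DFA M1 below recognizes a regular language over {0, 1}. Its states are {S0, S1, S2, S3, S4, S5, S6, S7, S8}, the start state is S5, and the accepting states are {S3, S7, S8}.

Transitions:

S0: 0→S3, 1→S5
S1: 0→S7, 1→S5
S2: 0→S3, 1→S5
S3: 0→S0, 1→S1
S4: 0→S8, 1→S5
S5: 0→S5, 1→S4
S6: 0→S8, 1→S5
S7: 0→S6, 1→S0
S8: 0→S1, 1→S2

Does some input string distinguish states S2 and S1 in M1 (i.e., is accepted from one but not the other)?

No

P0 = {S3,S7,S8} | {S0,S1,S2,S4,S5,S6}.
On input 0, block {S0,S1,S2,S4,S5,S6} splits into {S0,S1,S2,S4,S6} and {S5}.
Stable partition: {S3,S7,S8} | {S0,S1,S2,S4,S6} | {S5} — 3 equivalence classes.
S2 and S1 lie in the same block of the stable partition, so they are equivalent — no string distinguishes them.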